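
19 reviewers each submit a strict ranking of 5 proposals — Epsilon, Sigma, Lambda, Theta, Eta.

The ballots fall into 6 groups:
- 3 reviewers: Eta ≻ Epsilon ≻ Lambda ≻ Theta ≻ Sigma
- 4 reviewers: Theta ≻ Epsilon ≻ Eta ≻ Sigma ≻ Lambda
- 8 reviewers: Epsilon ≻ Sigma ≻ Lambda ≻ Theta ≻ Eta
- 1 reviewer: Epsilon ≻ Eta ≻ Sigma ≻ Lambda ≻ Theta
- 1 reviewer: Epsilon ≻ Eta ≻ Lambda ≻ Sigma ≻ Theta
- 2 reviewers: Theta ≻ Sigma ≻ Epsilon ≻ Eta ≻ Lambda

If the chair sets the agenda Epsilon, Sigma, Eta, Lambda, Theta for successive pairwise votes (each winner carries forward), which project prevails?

Round 1: Epsilon vs Sigma — 17–2, Epsilon advances.
Round 2: Epsilon vs Eta — 16–3, Epsilon advances.
Round 3: Epsilon vs Lambda — 19–0, Epsilon advances.
Round 4: Epsilon vs Theta — 13–6, Epsilon advances.
Epsilon survives the agenda.

Epsilon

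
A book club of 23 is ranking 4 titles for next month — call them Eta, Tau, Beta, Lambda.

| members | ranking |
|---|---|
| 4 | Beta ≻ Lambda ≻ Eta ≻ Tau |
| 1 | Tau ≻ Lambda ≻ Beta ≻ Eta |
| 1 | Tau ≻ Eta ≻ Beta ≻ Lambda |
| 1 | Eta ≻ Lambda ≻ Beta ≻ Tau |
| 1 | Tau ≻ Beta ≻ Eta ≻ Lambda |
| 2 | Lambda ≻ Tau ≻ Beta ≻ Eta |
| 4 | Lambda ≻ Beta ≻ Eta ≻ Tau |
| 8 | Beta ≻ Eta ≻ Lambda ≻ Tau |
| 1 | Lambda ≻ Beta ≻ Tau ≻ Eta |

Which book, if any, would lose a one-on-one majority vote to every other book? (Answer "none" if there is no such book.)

Tau

Pairwise majorities:
Eta vs Tau: 4+1+4+8 = 17 for Eta, 6 for Tau — Eta by 17–6.
Eta vs Beta: 2 to 21, Beta.
Eta vs Lambda: Eta is ranked higher on 1+1+1+8 = 11 ballots, Lambda on 12. Lambda wins 12–11.
Tau vs Beta: Beta, 18–5.
Tau vs Lambda: Lambda wins 20–3.
Beta vs Lambda: Beta, 14–9.
Tau loses to every other book — it is the Condorcet loser.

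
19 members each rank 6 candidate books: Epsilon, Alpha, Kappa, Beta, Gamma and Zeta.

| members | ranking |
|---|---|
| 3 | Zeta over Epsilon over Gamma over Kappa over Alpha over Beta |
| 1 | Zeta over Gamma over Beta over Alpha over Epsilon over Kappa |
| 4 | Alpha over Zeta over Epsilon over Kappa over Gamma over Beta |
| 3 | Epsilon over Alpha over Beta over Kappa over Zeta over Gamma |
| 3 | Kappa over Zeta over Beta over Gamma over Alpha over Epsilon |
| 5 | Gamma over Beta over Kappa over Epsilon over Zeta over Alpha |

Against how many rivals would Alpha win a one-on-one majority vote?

1

Alpha against each rival (19 members):
Alpha vs Epsilon: Epsilon wins 11–8.
Alpha vs Kappa: Kappa wins 11–8.
Alpha vs Beta: Alpha is ranked higher on 3+4+3 = 10 ballots, Beta on 9. Alpha wins 10–9.
Alpha vs Gamma: Alpha preferred on 4+3 = 7 ballots; Gamma wins 12–7.
Alpha–Zeta: Zeta 12–7.
Alpha beats Beta; loses to Epsilon, Kappa, Gamma, Zeta — 1 pairwise win.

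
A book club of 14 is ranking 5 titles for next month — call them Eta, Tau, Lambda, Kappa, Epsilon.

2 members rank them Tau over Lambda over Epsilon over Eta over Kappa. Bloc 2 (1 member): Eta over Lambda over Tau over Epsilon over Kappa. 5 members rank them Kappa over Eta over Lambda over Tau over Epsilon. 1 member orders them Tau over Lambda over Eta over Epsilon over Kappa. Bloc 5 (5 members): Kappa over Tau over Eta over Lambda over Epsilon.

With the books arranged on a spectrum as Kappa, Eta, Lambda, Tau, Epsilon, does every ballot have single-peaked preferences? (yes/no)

Axis positions: Kappa=1, Eta=2, Lambda=3, Tau=4, Epsilon=5.
Bloc 1 (peak Tau at position 4): ranking walks positions 4-3-5-2-1, expanding outward from the peak — single-peaked.
Bloc 2 (peak Eta at position 2): ranking walks positions 2-3-4-5-1, expanding outward from the peak — single-peaked.
Bloc 3 (peak Kappa at position 1): ranking walks positions 1-2-3-4-5, expanding outward from the peak — single-peaked.
Bloc 4 (peak Tau at position 4): ranking walks positions 4-3-2-5-1, expanding outward from the peak — single-peaked.
Bloc 5: ranking walks positions 1-4-2-3-5; Tau is ranked above Eta even though Eta lies between Tau and the peak Kappa on the axis — preferences dip and rise again. Not single-peaked.
Bloc 5 violates single-peakedness, so the profile is not single-peaked on this axis.

no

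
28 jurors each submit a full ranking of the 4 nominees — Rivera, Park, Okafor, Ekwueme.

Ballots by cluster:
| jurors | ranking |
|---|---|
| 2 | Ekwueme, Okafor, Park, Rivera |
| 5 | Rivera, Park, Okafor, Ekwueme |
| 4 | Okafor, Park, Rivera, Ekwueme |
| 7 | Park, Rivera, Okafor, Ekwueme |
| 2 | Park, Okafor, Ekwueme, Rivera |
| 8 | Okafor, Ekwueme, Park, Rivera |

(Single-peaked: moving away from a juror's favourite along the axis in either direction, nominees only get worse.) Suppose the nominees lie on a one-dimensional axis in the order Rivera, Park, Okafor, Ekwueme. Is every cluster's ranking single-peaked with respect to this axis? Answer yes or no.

yes

Axis positions: Rivera=1, Park=2, Okafor=3, Ekwueme=4.
Cluster 1 (peak Ekwueme at position 4): ranking walks positions 4-3-2-1, expanding outward from the peak — single-peaked.
Cluster 2 (peak Rivera at position 1): ranking walks positions 1-2-3-4, expanding outward from the peak — single-peaked.
Cluster 3 (peak Okafor at position 3): ranking walks positions 3-2-1-4, expanding outward from the peak — single-peaked.
Cluster 4 (peak Park at position 2): ranking walks positions 2-1-3-4, expanding outward from the peak — single-peaked.
Cluster 5 (peak Park at position 2): ranking walks positions 2-3-4-1, expanding outward from the peak — single-peaked.
Cluster 6 (peak Okafor at position 3): ranking walks positions 3-4-2-1, expanding outward from the peak — single-peaked.
Every ranking is single-peaked on this axis.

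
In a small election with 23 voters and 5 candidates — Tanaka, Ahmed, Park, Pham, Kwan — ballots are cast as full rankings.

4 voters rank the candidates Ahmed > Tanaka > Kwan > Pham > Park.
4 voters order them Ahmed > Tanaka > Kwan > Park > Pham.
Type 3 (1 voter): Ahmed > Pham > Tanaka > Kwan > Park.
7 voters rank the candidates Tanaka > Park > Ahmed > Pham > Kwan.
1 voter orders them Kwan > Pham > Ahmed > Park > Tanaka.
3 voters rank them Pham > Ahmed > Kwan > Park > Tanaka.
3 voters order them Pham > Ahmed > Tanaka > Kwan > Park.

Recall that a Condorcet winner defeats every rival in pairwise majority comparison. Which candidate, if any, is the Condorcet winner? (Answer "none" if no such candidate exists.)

Ahmed

Check each pair by majority over 23 ballots:
Tanaka vs Ahmed: Tanaka preferred on 7 ballots; Ahmed wins 16–7.
Tanaka–Park: Tanaka 19–4.
Tanaka vs Pham: Tanaka wins 15–8.
Tanaka vs Kwan: Tanaka, 19–4.
Ahmed vs Park: Ahmed is ranked higher on 4+4+1+1+3+3 = 16 ballots, Park on 7. Ahmed wins 16–7.
Ahmed vs Pham: Ahmed is ranked higher on 4+4+1+7 = 16 ballots, Pham on 7. Ahmed wins 16–7.
Ahmed–Kwan: Ahmed 22–1.
Park–Pham: Pham 12–11.
Park–Kwan: Kwan 16–7.
Pham vs Kwan: Pham wins 14–9.
Ahmed defeats every rival head-to-head and is the Condorcet winner.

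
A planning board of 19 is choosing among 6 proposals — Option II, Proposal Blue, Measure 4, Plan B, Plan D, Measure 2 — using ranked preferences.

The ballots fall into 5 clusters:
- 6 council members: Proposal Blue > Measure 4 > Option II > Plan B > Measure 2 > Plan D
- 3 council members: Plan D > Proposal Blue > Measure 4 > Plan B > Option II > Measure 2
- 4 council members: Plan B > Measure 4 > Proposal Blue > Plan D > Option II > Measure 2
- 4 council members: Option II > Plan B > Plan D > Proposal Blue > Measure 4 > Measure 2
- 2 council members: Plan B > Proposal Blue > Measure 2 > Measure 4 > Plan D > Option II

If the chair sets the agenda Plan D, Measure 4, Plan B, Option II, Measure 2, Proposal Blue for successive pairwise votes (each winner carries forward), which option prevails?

Round 1: Plan D vs Measure 4 — 7–12, Measure 4 advances.
Round 2: Measure 4 vs Plan B — 9–10, Plan B advances.
Round 3: Plan B vs Option II — 9–10, Option II advances.
Round 4: Option II vs Measure 2 — 17–2, Option II advances.
Round 5: Option II vs Proposal Blue — 4–15, Proposal Blue advances.
The agenda winner is Proposal Blue.

Proposal Blue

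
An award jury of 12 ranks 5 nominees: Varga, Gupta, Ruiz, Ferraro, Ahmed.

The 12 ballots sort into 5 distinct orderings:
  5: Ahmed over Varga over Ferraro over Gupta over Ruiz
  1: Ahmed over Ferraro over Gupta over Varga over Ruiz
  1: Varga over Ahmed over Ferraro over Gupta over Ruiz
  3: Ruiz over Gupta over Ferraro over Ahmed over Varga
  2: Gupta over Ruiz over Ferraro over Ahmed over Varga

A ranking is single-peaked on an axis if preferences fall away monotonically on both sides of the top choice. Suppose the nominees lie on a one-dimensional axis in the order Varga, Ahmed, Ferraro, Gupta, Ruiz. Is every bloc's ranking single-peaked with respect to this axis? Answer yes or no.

Axis positions: Varga=1, Ahmed=2, Ferraro=3, Gupta=4, Ruiz=5.
Bloc 1 (peak Ahmed at position 2): ranking walks positions 2-1-3-4-5, expanding outward from the peak — single-peaked.
Bloc 2 (peak Ahmed at position 2): ranking walks positions 2-3-4-1-5, expanding outward from the peak — single-peaked.
Bloc 3 (peak Varga at position 1): ranking walks positions 1-2-3-4-5, expanding outward from the peak — single-peaked.
Bloc 4 (peak Ruiz at position 5): ranking walks positions 5-4-3-2-1, expanding outward from the peak — single-peaked.
Bloc 5 (peak Gupta at position 4): ranking walks positions 4-5-3-2-1, expanding outward from the peak — single-peaked.
Every ranking is single-peaked on this axis.

yes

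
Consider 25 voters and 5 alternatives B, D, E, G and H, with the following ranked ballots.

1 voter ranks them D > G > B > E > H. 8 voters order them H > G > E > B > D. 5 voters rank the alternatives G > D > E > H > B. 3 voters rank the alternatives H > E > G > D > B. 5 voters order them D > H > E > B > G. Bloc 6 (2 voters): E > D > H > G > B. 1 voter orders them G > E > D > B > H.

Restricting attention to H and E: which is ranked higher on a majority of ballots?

Ballots ranking H above E: 8 + 3 + 5 = 16.
Ballots ranking E above H: 25 − 16 = 9.
H wins the head-to-head 16–9.

H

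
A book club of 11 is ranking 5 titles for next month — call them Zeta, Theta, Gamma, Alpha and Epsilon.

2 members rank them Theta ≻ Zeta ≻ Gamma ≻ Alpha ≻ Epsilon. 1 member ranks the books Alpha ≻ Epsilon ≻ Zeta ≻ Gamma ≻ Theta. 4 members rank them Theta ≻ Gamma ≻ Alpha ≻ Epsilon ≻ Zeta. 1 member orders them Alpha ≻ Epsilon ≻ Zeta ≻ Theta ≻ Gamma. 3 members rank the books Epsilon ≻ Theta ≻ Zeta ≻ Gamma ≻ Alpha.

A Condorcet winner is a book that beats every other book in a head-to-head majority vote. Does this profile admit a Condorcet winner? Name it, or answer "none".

Pairwise majorities:
Zeta vs Theta: Theta, 9–2.
Zeta–Gamma: Zeta 7–4.
Zeta vs Alpha: Alpha, 6–5.
Zeta vs Epsilon: Epsilon, 9–2.
Theta vs Gamma: Theta, 10–1.
Theta vs Alpha: Theta, 9–2.
Theta vs Epsilon: Theta wins 6–5.
Gamma–Alpha: Gamma 9–2.
Gamma vs Epsilon: Gamma, 6–5.
Alpha vs Epsilon: Alpha wins 8–3.
Only Theta has no losses; Theta is the Condorcet winner.

Theta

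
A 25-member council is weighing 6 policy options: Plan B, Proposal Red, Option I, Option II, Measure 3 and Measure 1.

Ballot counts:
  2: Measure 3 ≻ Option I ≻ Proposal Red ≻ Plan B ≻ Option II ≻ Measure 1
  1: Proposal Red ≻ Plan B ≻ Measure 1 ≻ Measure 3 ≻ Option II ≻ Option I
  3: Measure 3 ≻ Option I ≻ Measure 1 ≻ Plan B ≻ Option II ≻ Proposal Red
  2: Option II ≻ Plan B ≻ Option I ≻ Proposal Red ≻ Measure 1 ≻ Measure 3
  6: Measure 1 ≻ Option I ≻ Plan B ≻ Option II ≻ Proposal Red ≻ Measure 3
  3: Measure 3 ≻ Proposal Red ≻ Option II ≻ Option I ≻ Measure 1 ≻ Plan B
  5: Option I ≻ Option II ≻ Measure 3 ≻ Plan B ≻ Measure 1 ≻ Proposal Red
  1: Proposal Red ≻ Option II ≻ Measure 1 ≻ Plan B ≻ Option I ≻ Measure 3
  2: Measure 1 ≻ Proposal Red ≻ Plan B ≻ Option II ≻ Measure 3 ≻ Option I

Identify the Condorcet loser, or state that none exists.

Head-to-head results (25 council members):
Plan B vs Proposal Red: 16 to 9, Plan B.
Plan B vs Option I: Option I, 19–6.
Plan B vs Option II: 2+1+3+6+2 = 14 for Plan B, 11 for Option II — Plan B by 14–11.
Plan B vs Measure 3: 12 to 13, Measure 3.
Plan B vs Measure 1: 2+1+2+5 = 10 for Plan B, 15 for Measure 1 — Measure 1 by 15–10.
Proposal Red vs Option I: Proposal Red is ranked higher on 1+3+1+2 = 7 ballots, Option I on 18. Option I wins 18–7.
Proposal Red vs Option II: Option II wins 16–9.
Proposal Red–Measure 3: Measure 3 13–12.
Proposal Red–Measure 1: Measure 1 16–9.
Option I–Option II: Option I 16–9.
Option I–Measure 3: Option I 14–11.
Option I vs Measure 1: Option I wins 15–10.
Option II vs Measure 3: 16 to 9, Option II.
Option II vs Measure 1: Option II is ranked higher on 2+2+3+5+1 = 13 ballots, Measure 1 on 12. Option II wins 13–12.
Measure 3 vs Measure 1: 2+3+3+5 = 13 for Measure 3, 12 for Measure 1 — Measure 3 by 13–12.
Only Proposal Red has no wins; Proposal Red is the Condorcet loser.

Proposal Red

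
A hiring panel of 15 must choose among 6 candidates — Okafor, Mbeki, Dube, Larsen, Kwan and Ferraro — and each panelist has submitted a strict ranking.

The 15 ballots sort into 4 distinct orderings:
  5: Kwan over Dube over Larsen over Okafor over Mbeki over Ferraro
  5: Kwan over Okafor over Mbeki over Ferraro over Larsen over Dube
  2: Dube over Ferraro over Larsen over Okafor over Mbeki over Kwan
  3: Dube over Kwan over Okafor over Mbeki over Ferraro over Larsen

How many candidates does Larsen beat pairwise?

0

Larsen against each rival (15 committee members):
Larsen vs Okafor: Okafor wins 8–7.
Larsen vs Mbeki: 5+2 = 7 for Larsen, 8 for Mbeki — Mbeki by 8–7.
Larsen vs Dube: Dube wins 10–5.
Larsen vs Kwan: Larsen preferred on 2 ballots; Kwan wins 13–2.
Larsen vs Ferraro: Larsen preferred on 5 ballots; Ferraro wins 10–5.
Larsen beats no one; loses to Okafor, Mbeki, Dube, Kwan, Ferraro — 0 pairwise wins.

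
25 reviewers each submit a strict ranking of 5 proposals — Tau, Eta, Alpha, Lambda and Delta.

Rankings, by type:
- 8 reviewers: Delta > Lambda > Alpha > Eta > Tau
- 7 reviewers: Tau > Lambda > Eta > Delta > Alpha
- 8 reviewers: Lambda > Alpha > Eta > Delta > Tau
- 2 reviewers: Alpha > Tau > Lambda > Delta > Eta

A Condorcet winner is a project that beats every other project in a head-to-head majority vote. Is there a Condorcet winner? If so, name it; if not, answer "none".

Lambda

Check each pair by majority over 25 ballots:
Tau vs Eta: Tau is ranked higher on 7+2 = 9 ballots, Eta on 16. Eta wins 16–9.
Tau vs Alpha: Tau is ranked higher on 7 ballots, Alpha on 18. Alpha wins 18–7.
Tau vs Lambda: Lambda, 16–9.
Tau vs Delta: Delta, 16–9.
Eta vs Alpha: 7 for Eta, 18 for Alpha — Alpha by 18–7.
Eta–Lambda: Lambda 25–0.
Eta–Delta: Eta 15–10.
Alpha vs Lambda: Alpha is ranked higher on 2 ballots, Lambda on 23. Lambda wins 23–2.
Alpha vs Delta: 10 to 15, Delta.
Lambda vs Delta: Lambda wins 17–8.
Lambda defeats every rival head-to-head and is the Condorcet winner.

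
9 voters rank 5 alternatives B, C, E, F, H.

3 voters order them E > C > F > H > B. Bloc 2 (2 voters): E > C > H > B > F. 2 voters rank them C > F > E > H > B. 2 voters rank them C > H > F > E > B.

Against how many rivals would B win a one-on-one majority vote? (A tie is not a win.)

B against each rival (9 voters):
B vs C: 0 to 9, C.
B–E: E 9–0.
B vs F: 2 to 7, F.
B vs H: 0 to 9, H.
B beats no one; loses to C, E, F, H — 0 pairwise wins.

0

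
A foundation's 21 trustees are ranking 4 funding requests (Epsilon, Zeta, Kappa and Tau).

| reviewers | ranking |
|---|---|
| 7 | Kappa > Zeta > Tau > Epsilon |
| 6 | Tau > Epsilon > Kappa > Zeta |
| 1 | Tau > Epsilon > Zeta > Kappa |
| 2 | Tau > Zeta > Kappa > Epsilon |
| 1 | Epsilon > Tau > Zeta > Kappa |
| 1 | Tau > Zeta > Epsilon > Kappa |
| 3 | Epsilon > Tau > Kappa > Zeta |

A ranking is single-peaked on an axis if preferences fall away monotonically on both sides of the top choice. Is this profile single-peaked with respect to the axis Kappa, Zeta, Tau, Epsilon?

no

Axis positions: Kappa=1, Zeta=2, Tau=3, Epsilon=4.
Group 1 (peak Kappa at position 1): ranking walks positions 1-2-3-4, expanding outward from the peak — single-peaked.
Group 2: ranking walks positions 3-4-1-2; Kappa is ranked above Zeta even though Zeta lies between Kappa and the peak Tau on the axis — preferences dip and rise again. Not single-peaked.
Group 3 (peak Tau at position 3): ranking walks positions 3-4-2-1, expanding outward from the peak — single-peaked.
Group 4 (peak Tau at position 3): ranking walks positions 3-2-1-4, expanding outward from the peak — single-peaked.
Group 5 (peak Epsilon at position 4): ranking walks positions 4-3-2-1, expanding outward from the peak — single-peaked.
Group 6 (peak Tau at position 3): ranking walks positions 3-2-4-1, expanding outward from the peak — single-peaked.
Group 7: ranking walks positions 4-3-1-2; Kappa is ranked above Zeta even though Zeta lies between Kappa and the peak Epsilon on the axis — preferences dip and rise again. Not single-peaked.
Group 2 violates single-peakedness, so the profile is not single-peaked on this axis.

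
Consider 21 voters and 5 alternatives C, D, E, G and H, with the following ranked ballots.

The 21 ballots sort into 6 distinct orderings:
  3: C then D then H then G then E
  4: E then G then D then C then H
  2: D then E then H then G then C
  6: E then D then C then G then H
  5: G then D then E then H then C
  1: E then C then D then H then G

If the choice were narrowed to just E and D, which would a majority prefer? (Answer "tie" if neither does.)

Ballots ranking E above D: 4 + 6 + 1 = 11.
Ballots ranking D above E: 21 − 11 = 10.
E wins the head-to-head 11–10.

E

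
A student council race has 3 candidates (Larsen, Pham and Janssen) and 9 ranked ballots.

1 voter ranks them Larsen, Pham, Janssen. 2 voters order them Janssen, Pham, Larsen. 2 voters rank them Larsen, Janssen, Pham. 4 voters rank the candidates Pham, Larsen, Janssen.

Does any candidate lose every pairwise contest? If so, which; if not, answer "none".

Janssen

Head-to-head results (9 voters):
Larsen vs Pham: Larsen preferred on 1+2 = 3 ballots; Pham wins 6–3.
Larsen vs Janssen: Larsen wins 7–2.
Pham vs Janssen: 5 to 4, Pham.
Janssen loses to every other candidate — it is the Condorcet loser.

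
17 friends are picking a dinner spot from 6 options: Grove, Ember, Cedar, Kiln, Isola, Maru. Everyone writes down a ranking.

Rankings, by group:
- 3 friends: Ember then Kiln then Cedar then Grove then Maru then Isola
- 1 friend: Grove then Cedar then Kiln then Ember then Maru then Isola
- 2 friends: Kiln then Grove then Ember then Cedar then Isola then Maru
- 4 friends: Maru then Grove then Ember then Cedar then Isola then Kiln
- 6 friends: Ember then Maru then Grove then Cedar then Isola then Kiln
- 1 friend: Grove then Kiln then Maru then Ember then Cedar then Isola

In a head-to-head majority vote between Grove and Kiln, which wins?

Ballots ranking Grove above Kiln: 1 + 4 + 6 + 1 = 12.
Ballots ranking Kiln above Grove: 17 − 12 = 5.
Grove wins the head-to-head 12–5.

Grove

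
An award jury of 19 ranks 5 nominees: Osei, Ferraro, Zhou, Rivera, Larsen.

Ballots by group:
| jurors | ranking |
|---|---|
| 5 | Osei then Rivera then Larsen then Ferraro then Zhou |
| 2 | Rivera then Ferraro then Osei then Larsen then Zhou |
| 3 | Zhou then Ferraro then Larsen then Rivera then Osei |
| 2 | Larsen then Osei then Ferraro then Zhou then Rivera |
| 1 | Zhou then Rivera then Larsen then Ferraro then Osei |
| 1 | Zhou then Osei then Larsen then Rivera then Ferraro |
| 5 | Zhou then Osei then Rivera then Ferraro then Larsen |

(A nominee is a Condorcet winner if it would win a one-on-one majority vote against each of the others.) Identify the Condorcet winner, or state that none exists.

Zhou

Pairwise majorities:
Osei vs Ferraro: Osei is ranked higher on 5+2+1+5 = 13 ballots, Ferraro on 6. Osei wins 13–6.
Osei vs Zhou: 9 to 10, Zhou.
Osei vs Rivera: Osei wins 13–6.
Osei vs Larsen: Osei wins 13–6.
Ferraro–Zhou: Zhou 10–9.
Ferraro vs Rivera: Ferraro is ranked higher on 3+2 = 5 ballots, Rivera on 14. Rivera wins 14–5.
Ferraro vs Larsen: 2+3+5 = 10 for Ferraro, 9 for Larsen — Ferraro by 10–9.
Zhou vs Rivera: Zhou preferred on 3+2+1+1+5 = 12 ballots; Zhou wins 12–7.
Zhou vs Larsen: Zhou, 10–9.
Rivera vs Larsen: 5+2+1+5 = 13 for Rivera, 6 for Larsen — Rivera by 13–6.
Zhou beats each of Osei, Ferraro, Rivera, Larsen — Zhou is the Condorcet winner.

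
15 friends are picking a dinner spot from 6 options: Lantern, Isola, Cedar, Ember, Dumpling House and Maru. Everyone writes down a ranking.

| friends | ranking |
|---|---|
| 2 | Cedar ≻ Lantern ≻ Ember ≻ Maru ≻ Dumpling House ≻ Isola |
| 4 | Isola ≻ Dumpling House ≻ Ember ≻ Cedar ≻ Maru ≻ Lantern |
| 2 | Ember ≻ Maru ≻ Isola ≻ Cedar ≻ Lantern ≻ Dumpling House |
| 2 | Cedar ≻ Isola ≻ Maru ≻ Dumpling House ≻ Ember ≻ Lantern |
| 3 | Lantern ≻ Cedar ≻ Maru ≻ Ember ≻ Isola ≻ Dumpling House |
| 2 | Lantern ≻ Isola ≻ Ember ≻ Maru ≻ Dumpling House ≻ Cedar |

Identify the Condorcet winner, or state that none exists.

Check each pair by majority over 15 ballots:
Lantern vs Isola: 7 to 8, Isola.
Lantern vs Cedar: 3+2 = 5 for Lantern, 10 for Cedar — Cedar by 10–5.
Lantern vs Ember: 2+3+2 = 7 for Lantern, 8 for Ember — Ember by 8–7.
Lantern vs Dumpling House: Lantern wins 9–6.
Lantern–Maru: Maru 8–7.
Isola vs Cedar: Isola wins 8–7.
Isola–Ember: Isola 8–7.
Isola vs Dumpling House: 4+2+2+3+2 = 13 for Isola, 2 for Dumpling House — Isola by 13–2.
Isola vs Maru: Isola, 8–7.
Cedar vs Ember: Cedar preferred on 2+2+3 = 7 ballots; Ember wins 8–7.
Cedar vs Dumpling House: Cedar preferred on 2+2+2+3 = 9 ballots; Cedar wins 9–6.
Cedar vs Maru: Cedar wins 11–4.
Ember–Dumpling House: Ember 9–6.
Ember–Maru: Ember 10–5.
Dumpling House vs Maru: Dumpling House preferred on 4 ballots; Maru wins 11–4.
Isola beats each of Lantern, Cedar, Ember, Dumpling House, Maru — Isola is the Condorcet winner.

Isola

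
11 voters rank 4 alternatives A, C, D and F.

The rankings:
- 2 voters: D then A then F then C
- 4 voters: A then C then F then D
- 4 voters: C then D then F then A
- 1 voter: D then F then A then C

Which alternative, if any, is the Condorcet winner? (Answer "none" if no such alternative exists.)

Check each pair by majority over 11 ballots:
A vs C: A preferred on 2+4+1 = 7 ballots; A wins 7–4.
A vs D: A preferred on 4 ballots; D wins 7–4.
A vs F: 2+4 = 6 for A, 5 for F — A by 6–5.
C vs D: 4+4 = 8 for C, 3 for D — C by 8–3.
C vs F: C preferred on 4+4 = 8 ballots; C wins 8–3.
D vs F: 2+4+1 = 7 for D, 4 for F — D by 7–4.
Each alternative drops at least one matchup (A loses to D; C loses to A; D loses to C; F loses to A); the cycle A > C > D > A rules out a Condorcet winner.

none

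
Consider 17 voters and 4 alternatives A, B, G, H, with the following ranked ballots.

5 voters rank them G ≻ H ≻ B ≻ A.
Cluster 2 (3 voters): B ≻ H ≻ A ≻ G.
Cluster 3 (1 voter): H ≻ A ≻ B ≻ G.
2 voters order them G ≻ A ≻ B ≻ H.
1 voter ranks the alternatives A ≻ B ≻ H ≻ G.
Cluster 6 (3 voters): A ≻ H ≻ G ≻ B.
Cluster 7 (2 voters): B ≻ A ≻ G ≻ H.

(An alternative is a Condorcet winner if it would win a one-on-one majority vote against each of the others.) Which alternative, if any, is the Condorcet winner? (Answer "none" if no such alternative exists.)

Pairwise majorities:
A vs B: B, 10–7.
A–G: A 10–7.
A vs H: H wins 9–8.
B vs G: G wins 10–7.
B vs H: H, 9–8.
G–H: G 9–8.
Every alternative loses at least once (A loses to B; B loses to G; G loses to A; H loses to G). The majority relation contains the cycle A beats G beats B beats A, so there is no Condorcet winner.

none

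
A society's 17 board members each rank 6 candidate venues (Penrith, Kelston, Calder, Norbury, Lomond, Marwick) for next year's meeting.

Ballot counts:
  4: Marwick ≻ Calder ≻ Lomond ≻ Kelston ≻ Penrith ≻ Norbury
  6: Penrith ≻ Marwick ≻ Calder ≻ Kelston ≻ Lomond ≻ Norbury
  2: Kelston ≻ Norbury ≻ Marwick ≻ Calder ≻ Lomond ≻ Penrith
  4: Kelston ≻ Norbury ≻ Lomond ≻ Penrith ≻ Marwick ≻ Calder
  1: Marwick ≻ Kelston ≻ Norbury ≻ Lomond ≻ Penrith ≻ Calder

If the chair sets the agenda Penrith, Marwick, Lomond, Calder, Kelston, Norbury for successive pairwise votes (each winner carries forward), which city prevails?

Round 1: Penrith vs Marwick — 10–7, Penrith advances.
Round 2: Penrith vs Lomond — 6–11, Lomond advances.
Round 3: Lomond vs Calder — 5–12, Calder advances.
Round 4: Calder vs Kelston — 10–7, Calder advances.
Round 5: Calder vs Norbury — 10–7, Calder advances.
Calder survives the agenda.

Calder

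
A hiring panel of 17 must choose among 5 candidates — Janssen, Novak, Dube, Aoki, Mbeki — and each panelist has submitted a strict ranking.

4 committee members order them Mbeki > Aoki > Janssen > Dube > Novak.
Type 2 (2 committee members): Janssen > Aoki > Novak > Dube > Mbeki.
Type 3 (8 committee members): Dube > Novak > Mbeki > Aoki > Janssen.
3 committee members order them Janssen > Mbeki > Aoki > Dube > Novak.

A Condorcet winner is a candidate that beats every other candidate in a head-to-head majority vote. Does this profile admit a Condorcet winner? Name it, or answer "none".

Head-to-head results (17 committee members):
Janssen vs Novak: 4+2+3 = 9 for Janssen, 8 for Novak — Janssen by 9–8.
Janssen vs Dube: Janssen is ranked higher on 4+2+3 = 9 ballots, Dube on 8. Janssen wins 9–8.
Janssen vs Aoki: Janssen preferred on 2+3 = 5 ballots; Aoki wins 12–5.
Janssen vs Mbeki: Janssen preferred on 2+3 = 5 ballots; Mbeki wins 12–5.
Novak vs Dube: 2 for Novak, 15 for Dube — Dube by 15–2.
Novak vs Aoki: Novak is ranked higher on 8 ballots, Aoki on 9. Aoki wins 9–8.
Novak vs Mbeki: 2+8 = 10 for Novak, 7 for Mbeki — Novak by 10–7.
Dube vs Aoki: Dube preferred on 8 ballots; Aoki wins 9–8.
Dube vs Mbeki: Dube preferred on 2+8 = 10 ballots; Dube wins 10–7.
Aoki vs Mbeki: 2 to 15, Mbeki.
No candidate is unbeaten: Janssen loses to Aoki; Novak loses to Janssen; Dube loses to Janssen; Aoki loses to Mbeki; Mbeki loses to Novak. In particular Janssen → Novak → Mbeki → Janssen is a majority cycle — no Condorcet winner exists.

none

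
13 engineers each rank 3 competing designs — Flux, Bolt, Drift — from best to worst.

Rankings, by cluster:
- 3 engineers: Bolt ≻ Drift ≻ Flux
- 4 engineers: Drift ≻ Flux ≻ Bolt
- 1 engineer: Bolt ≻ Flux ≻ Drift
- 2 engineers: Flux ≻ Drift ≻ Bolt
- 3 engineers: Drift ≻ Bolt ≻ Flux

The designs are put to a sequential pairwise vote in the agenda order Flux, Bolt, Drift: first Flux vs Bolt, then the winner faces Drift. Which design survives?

Round 1: Flux vs Bolt — 6–7, Bolt advances.
Round 2: Bolt vs Drift — 4–9, Drift advances.
The agenda winner is Drift.

Drift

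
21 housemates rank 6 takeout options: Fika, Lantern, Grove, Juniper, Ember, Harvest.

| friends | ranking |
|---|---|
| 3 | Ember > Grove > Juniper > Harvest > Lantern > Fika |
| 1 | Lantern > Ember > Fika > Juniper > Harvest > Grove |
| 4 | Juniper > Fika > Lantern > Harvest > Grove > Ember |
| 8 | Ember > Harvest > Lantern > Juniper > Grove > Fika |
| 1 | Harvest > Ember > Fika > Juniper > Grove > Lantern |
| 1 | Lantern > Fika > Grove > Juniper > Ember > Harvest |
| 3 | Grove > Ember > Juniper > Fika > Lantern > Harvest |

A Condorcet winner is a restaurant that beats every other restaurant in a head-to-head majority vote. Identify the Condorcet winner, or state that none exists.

Ember

Check each pair by majority over 21 ballots:
Fika vs Lantern: Lantern, 13–8.
Fika vs Grove: Grove, 14–7.
Fika vs Juniper: Juniper wins 18–3.
Fika vs Ember: Ember wins 16–5.
Fika vs Harvest: Harvest, 12–9.
Lantern–Grove: Lantern 14–7.
Lantern–Juniper: Juniper 11–10.
Lantern vs Ember: Ember wins 15–6.
Lantern vs Harvest: Harvest, 12–9.
Grove vs Juniper: Juniper, 14–7.
Grove vs Ember: Ember wins 13–8.
Grove vs Harvest: Harvest wins 14–7.
Juniper vs Ember: Ember, 16–5.
Juniper vs Harvest: Juniper, 12–9.
Ember–Harvest: Ember 16–5.
Ember wins every pairwise contest, so Ember is the Condorcet winner.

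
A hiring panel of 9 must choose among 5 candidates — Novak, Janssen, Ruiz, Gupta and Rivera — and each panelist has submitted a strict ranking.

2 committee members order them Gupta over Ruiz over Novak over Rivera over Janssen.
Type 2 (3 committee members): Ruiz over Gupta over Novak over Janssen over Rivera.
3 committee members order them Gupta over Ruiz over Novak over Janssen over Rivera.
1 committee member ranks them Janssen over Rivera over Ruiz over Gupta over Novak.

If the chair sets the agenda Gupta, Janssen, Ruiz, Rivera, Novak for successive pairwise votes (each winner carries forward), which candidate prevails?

Gupta

Round 1: Gupta vs Janssen — 8–1, Gupta advances.
Round 2: Gupta vs Ruiz — 5–4, Gupta advances.
Round 3: Gupta vs Rivera — 8–1, Gupta advances.
Round 4: Gupta vs Novak — 9–0, Gupta advances.
Gupta survives the agenda.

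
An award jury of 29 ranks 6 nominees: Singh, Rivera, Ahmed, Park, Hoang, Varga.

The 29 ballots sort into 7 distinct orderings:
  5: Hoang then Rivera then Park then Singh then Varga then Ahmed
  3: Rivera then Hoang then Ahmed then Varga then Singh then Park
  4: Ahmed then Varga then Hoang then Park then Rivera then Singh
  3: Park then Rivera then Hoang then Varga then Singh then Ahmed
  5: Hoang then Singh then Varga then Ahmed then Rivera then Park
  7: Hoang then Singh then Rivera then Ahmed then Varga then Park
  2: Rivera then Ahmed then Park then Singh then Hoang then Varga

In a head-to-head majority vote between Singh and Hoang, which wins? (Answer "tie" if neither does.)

Ballots ranking Singh above Hoang: 2.
Ballots ranking Hoang above Singh: 29 − 2 = 27.
Hoang wins the head-to-head 27–2.

Hoang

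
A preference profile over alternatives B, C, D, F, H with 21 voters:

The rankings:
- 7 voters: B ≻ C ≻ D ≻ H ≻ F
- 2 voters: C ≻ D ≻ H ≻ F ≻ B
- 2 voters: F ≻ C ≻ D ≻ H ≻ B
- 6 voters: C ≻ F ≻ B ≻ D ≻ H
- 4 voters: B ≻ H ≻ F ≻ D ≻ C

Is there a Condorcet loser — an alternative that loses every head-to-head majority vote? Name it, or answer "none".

Pairwise majorities:
B vs C: B preferred on 7+4 = 11 ballots; B wins 11–10.
B vs D: B wins 17–4.
B–F: B 11–10.
B vs H: B preferred on 7+6+4 = 17 ballots; B wins 17–4.
C vs D: C is ranked higher on 7+2+2+6 = 17 ballots, D on 4. C wins 17–4.
C vs F: C, 15–6.
C vs H: C, 17–4.
D vs F: F wins 12–9.
D vs H: D wins 17–4.
F vs H: F preferred on 2+6 = 8 ballots; H wins 13–8.
No alternative is winless: B beats C; C beats D; D beats H; F beats D; H beats F. There is no Condorcet loser.

none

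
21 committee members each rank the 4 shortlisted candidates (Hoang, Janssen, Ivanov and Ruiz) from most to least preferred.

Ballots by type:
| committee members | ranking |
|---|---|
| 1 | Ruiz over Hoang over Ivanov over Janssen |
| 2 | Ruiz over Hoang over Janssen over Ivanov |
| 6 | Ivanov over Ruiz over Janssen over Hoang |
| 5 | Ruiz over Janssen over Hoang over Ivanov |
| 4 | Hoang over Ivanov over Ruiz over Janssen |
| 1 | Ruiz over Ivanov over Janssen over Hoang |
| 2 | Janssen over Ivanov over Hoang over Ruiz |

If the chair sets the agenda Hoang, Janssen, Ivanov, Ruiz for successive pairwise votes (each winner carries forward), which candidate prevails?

Ivanov

Round 1: Hoang vs Janssen — 7–14, Janssen advances.
Round 2: Janssen vs Ivanov — 9–12, Ivanov advances.
Round 3: Ivanov vs Ruiz — 12–9, Ivanov advances.
Ivanov survives the agenda.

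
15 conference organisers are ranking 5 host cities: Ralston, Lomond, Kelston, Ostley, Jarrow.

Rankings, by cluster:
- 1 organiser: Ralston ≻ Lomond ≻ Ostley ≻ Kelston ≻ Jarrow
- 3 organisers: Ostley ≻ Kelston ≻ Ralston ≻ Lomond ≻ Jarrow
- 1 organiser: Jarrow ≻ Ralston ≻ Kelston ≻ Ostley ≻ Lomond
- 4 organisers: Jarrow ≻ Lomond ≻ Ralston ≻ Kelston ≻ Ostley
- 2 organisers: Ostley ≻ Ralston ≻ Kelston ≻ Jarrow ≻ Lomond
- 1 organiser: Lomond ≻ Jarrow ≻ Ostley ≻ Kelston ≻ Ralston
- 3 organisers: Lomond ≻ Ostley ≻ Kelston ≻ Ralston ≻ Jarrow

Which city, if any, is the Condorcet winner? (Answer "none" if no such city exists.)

Head-to-head results (15 organisers):
Ralston vs Lomond: 1+3+1+2 = 7 for Ralston, 8 for Lomond — Lomond by 8–7.
Ralston–Kelston: Ralston 8–7.
Ralston vs Ostley: Ralston is ranked higher on 1+1+4 = 6 ballots, Ostley on 9. Ostley wins 9–6.
Ralston–Jarrow: Ralston 9–6.
Lomond vs Kelston: Lomond preferred on 1+4+1+3 = 9 ballots; Lomond wins 9–6.
Lomond vs Ostley: Lomond wins 9–6.
Lomond–Jarrow: Lomond 8–7.
Kelston vs Ostley: Kelston preferred on 1+4 = 5 ballots; Ostley wins 10–5.
Kelston vs Jarrow: 9 to 6, Kelston.
Ostley vs Jarrow: 1+3+2+3 = 9 for Ostley, 6 for Jarrow — Ostley by 9–6.
Lomond beats each of Ralston, Kelston, Ostley, Jarrow — Lomond is the Condorcet winner.

Lomond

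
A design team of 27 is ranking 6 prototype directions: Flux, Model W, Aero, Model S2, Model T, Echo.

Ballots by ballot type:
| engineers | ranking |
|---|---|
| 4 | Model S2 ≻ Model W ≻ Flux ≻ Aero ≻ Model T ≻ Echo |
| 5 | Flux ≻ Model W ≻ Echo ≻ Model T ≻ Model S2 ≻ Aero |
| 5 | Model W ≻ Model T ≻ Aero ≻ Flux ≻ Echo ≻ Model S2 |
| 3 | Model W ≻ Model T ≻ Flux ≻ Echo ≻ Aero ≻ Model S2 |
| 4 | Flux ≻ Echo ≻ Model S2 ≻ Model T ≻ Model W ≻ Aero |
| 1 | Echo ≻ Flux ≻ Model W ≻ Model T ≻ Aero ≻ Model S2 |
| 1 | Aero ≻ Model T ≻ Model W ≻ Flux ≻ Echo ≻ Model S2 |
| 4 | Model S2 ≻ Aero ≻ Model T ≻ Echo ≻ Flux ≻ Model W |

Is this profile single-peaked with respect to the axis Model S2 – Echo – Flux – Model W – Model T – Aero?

Axis positions: Model S2=1, Echo=2, Flux=3, Model W=4, Model T=5, Aero=6.
Ballot type 1: ranking walks positions 1-4-3-6-5-2; Model W is ranked above Echo even though Echo lies between Model W and the peak Model S2 on the axis — preferences dip and rise again. Not single-peaked.
Ballot type 2 (peak Flux at position 3): ranking walks positions 3-4-2-5-1-6, expanding outward from the peak — single-peaked.
Ballot type 3 (peak Model W at position 4): ranking walks positions 4-5-6-3-2-1, expanding outward from the peak — single-peaked.
Ballot type 4 (peak Model W at position 4): ranking walks positions 4-5-3-2-6-1, expanding outward from the peak — single-peaked.
Ballot type 5: ranking walks positions 3-2-1-5-4-6; Model T is ranked above Model W even though Model W lies between Model T and the peak Flux on the axis — preferences dip and rise again. Not single-peaked.
Ballot type 6 (peak Echo at position 2): ranking walks positions 2-3-4-5-6-1, expanding outward from the peak — single-peaked.
Ballot type 7 (peak Aero at position 6): ranking walks positions 6-5-4-3-2-1, expanding outward from the peak — single-peaked.
Ballot type 8: ranking walks positions 1-6-5-2-3-4; Aero is ranked above Echo even though Echo lies between Aero and the peak Model S2 on the axis — preferences dip and rise again. Not single-peaked.
Ballot type 1 violates single-peakedness, so the profile is not single-peaked on this axis.

no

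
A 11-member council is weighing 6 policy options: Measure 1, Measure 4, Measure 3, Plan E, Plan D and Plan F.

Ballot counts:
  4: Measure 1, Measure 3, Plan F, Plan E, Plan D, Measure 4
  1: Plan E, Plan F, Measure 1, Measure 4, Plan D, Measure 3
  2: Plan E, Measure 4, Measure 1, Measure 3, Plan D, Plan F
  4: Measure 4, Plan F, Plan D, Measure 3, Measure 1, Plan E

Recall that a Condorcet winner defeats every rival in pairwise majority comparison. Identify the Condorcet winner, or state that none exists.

none

Head-to-head results (11 council members):
Measure 1 vs Measure 4: Measure 4 wins 6–5.
Measure 1 vs Measure 3: Measure 1, 7–4.
Measure 1 vs Plan E: Measure 1, 8–3.
Measure 1–Plan D: Measure 1 7–4.
Measure 1 vs Plan F: Measure 1 wins 6–5.
Measure 4 vs Measure 3: Measure 4, 7–4.
Measure 4 vs Plan E: Plan E, 7–4.
Measure 4 vs Plan D: Measure 4, 7–4.
Measure 4 vs Plan F: Measure 4 wins 6–5.
Measure 3–Plan E: Measure 3 8–3.
Measure 3–Plan D: Measure 3 6–5.
Measure 3–Plan F: Measure 3 6–5.
Plan E vs Plan D: Plan E wins 7–4.
Plan E vs Plan F: Plan F, 8–3.
Plan D vs Plan F: Plan F, 9–2.
No option is unbeaten: Measure 1 loses to Measure 4; Measure 4 loses to Plan E; Measure 3 loses to Measure 1; Plan E loses to Measure 1; Plan D loses to Measure 1; Plan F loses to Measure 1. In particular Measure 1 beats Plan E beats Measure 4 beats Measure 1 is a majority cycle — no Condorcet winner exists.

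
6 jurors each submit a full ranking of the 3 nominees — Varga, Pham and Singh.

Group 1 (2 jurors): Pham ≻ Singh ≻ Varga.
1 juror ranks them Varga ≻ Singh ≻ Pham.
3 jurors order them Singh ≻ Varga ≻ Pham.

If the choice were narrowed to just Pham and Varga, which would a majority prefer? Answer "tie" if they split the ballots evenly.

Ballots ranking Pham above Varga: 2.
Ballots ranking Varga above Pham: 6 − 2 = 4.
Varga wins the head-to-head 4–2.

Varga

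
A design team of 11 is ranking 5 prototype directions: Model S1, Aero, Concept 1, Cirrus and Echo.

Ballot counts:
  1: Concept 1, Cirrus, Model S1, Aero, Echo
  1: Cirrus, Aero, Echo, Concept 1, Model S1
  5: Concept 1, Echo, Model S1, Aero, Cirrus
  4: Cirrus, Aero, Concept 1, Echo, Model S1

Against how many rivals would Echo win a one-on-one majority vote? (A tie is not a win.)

1

Echo against each rival (11 engineers):
Echo vs Model S1: Echo wins 10–1.
Echo–Aero: Aero 6–5.
Echo vs Concept 1: 1 for Echo, 10 for Concept 1 — Concept 1 by 10–1.
Echo vs Cirrus: Echo is ranked higher on 5 ballots, Cirrus on 6. Cirrus wins 6–5.
Echo beats Model S1; loses to Aero, Concept 1, Cirrus — 1 pairwise win.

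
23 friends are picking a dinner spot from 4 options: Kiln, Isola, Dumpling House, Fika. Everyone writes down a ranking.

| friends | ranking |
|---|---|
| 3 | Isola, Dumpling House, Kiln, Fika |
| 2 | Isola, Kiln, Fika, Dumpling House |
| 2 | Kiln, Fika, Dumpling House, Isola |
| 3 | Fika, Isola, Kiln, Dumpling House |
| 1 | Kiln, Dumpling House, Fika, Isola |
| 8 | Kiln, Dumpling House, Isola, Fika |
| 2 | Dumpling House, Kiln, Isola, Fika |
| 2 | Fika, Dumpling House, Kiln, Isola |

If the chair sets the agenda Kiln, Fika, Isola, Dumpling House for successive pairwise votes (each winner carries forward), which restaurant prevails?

Kiln

Round 1: Kiln vs Fika — 18–5, Kiln advances.
Round 2: Kiln vs Isola — 15–8, Kiln advances.
Round 3: Kiln vs Dumpling House — 16–7, Kiln advances.
The agenda winner is Kiln.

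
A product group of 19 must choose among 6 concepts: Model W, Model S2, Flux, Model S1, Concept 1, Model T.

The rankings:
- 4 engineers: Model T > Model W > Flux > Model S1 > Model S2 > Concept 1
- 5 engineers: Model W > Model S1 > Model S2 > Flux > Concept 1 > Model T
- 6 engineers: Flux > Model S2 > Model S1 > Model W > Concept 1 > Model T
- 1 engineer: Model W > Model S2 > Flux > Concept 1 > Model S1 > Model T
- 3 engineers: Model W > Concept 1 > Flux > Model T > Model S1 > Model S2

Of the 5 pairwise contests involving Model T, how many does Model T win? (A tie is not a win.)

0

Model T against each rival (19 engineers):
Model T vs Model W: Model T is ranked higher on 4 ballots, Model W on 15. Model W wins 15–4.
Model T vs Model S2: Model S2 wins 12–7.
Model T–Flux: Flux 15–4.
Model T vs Model S1: Model S1 wins 12–7.
Model T–Concept 1: Concept 1 15–4.
Model T beats no one; loses to Model W, Model S2, Flux, Model S1, Concept 1 — 0 pairwise wins.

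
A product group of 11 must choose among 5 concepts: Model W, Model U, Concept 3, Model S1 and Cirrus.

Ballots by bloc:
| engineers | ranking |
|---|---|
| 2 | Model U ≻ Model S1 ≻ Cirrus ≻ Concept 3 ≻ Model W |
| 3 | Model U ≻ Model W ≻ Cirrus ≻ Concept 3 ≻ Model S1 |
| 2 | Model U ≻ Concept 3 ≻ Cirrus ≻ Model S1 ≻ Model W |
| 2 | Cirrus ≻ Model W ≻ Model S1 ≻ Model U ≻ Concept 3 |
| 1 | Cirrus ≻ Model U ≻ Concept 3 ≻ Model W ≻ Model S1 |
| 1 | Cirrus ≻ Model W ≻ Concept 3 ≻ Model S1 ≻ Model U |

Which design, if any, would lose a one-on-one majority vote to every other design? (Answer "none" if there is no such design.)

Model S1

Pairwise majorities:
Model W vs Model U: 3 to 8, Model U.
Model W vs Concept 3: Model W preferred on 3+2+1 = 6 ballots; Model W wins 6–5.
Model W vs Model S1: Model W wins 7–4.
Model W vs Cirrus: Model W is ranked higher on 3 ballots, Cirrus on 8. Cirrus wins 8–3.
Model U vs Concept 3: Model U is ranked higher on 2+3+2+2+1 = 10 ballots, Concept 3 on 1. Model U wins 10–1.
Model U vs Model S1: Model U preferred on 2+3+2+1 = 8 ballots; Model U wins 8–3.
Model U vs Cirrus: 7 to 4, Model U.
Concept 3 vs Model S1: Concept 3 is ranked higher on 3+2+1+1 = 7 ballots, Model S1 on 4. Concept 3 wins 7–4.
Concept 3 vs Cirrus: 2 to 9, Cirrus.
Model S1 vs Cirrus: 2 for Model S1, 9 for Cirrus — Cirrus by 9–2.
Only Model S1 has no wins; Model S1 is the Condorcet loser.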